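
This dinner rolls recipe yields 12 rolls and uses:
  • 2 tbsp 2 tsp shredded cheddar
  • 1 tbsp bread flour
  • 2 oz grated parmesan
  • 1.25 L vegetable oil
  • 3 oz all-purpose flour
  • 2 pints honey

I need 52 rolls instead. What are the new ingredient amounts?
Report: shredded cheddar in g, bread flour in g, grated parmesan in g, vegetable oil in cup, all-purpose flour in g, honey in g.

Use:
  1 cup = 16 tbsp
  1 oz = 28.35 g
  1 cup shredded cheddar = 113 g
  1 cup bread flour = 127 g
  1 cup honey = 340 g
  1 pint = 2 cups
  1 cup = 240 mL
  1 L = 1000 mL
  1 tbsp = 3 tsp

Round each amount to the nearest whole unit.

Scaling factor: 52/12 = 13/3.
shredded cheddar: (2 tbsp + 2 tsp = 8/3 tbsp) × 13/3 ÷ 16 tbsp/cup × 113 g/cup ≈ 82 g
bread flour: 1 tbsp × 13/3 ÷ 16 tbsp/cup × 127 g/cup ≈ 34 g
grated parmesan: 2 oz × 13/3 × 28.35 g/oz ≈ 246 g
vegetable oil: 1.25 L × 13/3 × 1000 mL/L ÷ 240 mL/cup ≈ 23 cup
all-purpose flour: 3 oz × 13/3 × 28.35 g/oz ≈ 369 g
honey: 2 pint × 13/3 × 2 cup/pint × 340 g/cup ≈ 5893 g

shredded cheddar: 82 g; bread flour: 34 g; grated parmesan: 246 g; vegetable oil: 23 cup; all-purpose flour: 369 g; honey: 5893 g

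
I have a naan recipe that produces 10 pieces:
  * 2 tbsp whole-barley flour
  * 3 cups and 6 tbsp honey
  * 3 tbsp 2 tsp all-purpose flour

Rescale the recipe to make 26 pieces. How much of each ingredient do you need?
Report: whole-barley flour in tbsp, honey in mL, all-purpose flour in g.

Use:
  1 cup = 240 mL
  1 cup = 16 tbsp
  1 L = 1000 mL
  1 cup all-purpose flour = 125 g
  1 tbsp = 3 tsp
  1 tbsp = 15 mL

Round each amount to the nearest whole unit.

whole-barley flour: 5 tbsp; honey: 2106 mL; all-purpose flour: 74 g

Scaling factor: 26/10 = 13/5 = 2.6.
whole-barley flour: 2 tbsp × 13/5 ≈ 5 tbsp
honey: (3 cup + 6 tbsp = 3.375 cup) × 13/5 × 240 mL/cup = 2106 mL
all-purpose flour: (3 tbsp + 2 tsp = 11/3 tbsp) × 13/5 ÷ 16 tbsp/cup × 125 g/cup ≈ 74 g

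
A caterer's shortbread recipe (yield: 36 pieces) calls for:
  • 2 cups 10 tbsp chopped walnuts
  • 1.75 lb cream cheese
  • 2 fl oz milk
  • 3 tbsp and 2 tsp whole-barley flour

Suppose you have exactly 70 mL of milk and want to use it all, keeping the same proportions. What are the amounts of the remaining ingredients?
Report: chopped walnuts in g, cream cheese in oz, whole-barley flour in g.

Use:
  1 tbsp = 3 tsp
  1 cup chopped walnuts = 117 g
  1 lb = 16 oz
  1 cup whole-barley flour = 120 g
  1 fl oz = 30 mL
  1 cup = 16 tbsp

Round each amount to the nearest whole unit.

chopped walnuts: 358 g; cream cheese: 33 oz; whole-barley flour: 32 g

The original recipe has 60 mL of milk, so the scaling factor is 70 ÷ 60 = 7/6.
chopped walnuts: (2 cup + 10 tbsp = 2.625 cup) × 7/6 × 117 g/cup ≈ 358 g
cream cheese: 1.75 lb × 7/6 × 16 oz/lb ≈ 33 oz
whole-barley flour: (3 tbsp + 2 tsp = 11/3 tbsp) × 7/6 ÷ 16 tbsp/cup × 120 g/cup ≈ 32 g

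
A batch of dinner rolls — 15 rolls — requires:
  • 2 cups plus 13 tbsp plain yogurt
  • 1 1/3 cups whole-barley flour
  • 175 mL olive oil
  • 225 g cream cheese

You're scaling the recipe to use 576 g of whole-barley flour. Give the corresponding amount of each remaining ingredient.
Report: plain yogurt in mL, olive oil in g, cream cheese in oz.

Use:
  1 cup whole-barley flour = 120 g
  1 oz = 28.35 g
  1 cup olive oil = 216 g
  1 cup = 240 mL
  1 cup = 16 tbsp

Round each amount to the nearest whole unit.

The original recipe has 160 g of whole-barley flour, so the scaling factor is 576 ÷ 160 = 18/5 = 3.6.
plain yogurt: (2 cup + 13 tbsp = 2.8125 cup) × 18/5 × 240 mL/cup = 2430 mL
olive oil: 175 mL × 18/5 ÷ 240 mL/cup × 216 g/cup = 567 g
cream cheese: 225 g × 18/5 ÷ 28.35 g/oz ≈ 29 oz

plain yogurt: 2430 mL; olive oil: 567 g; cream cheese: 29 oz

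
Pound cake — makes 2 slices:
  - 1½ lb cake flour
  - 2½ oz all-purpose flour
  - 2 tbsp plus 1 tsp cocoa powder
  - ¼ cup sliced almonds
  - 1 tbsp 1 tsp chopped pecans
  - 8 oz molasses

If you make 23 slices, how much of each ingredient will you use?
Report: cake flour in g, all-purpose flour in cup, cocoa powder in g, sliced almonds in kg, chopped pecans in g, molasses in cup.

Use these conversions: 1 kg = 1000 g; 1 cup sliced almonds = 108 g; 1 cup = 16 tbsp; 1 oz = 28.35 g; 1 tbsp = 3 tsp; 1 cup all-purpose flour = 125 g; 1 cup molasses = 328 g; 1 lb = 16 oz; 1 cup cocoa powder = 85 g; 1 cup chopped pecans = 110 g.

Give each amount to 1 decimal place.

Scaling factor: 23/2 = 11.5.
cake flour: 1.5 lb × 23/2 × 16 oz/lb × 28.35 g/oz = 7824.6 g
all-purpose flour: 2.5 oz × 23/2 × 28.35 g/oz ÷ 125 g/cup ≈ 6.5 cup
cocoa powder: (2 tbsp + 1 tsp = 7/3 tbsp) × 23/2 ÷ 16 tbsp/cup × 85 g/cup ≈ 142.6 g
sliced almonds: 0.25 cup × 23/2 × 108 g/cup ÷ 1000 g/kg ≈ 0.3 kg
chopped pecans: (1 tbsp + 1 tsp = 4/3 tbsp) × 23/2 ÷ 16 tbsp/cup × 110 g/cup ≈ 105.4 g
molasses: 8 oz × 23/2 × 28.35 g/oz ÷ 328 g/cup ≈ 8.0 cup

cake flour: 7824.6 g; all-purpose flour: 6.5 cup; cocoa powder: 142.6 g; sliced almonds: 0.3 kg; chopped pecans: 105.4 g; molasses: 8.0 cup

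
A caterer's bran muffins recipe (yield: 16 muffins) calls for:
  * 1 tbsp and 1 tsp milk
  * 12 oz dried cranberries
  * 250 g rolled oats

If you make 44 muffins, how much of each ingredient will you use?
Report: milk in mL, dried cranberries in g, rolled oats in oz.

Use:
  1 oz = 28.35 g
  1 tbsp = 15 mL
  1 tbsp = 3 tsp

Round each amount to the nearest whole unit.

Scaling factor: 44/16 = 11/4 = 2.75.
milk: (1 tbsp + 1 tsp = 4/3 tbsp) × 11/4 × 15 mL/tbsp = 55 mL
dried cranberries: 12 oz × 11/4 × 28.35 g/oz ≈ 936 g
rolled oats: 250 g × 11/4 ÷ 28.35 g/oz ≈ 24 oz

milk: 55 mL; dried cranberries: 936 g; rolled oats: 24 oz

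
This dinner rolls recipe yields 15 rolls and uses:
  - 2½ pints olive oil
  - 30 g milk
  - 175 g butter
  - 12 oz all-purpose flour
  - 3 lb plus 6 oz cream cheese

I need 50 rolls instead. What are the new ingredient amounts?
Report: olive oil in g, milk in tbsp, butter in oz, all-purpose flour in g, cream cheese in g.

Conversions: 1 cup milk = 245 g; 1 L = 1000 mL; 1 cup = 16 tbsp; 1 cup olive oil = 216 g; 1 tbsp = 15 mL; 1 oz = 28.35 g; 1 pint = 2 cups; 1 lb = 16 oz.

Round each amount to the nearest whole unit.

olive oil: 3600 g; milk: 7 tbsp; butter: 21 oz; all-purpose flour: 1134 g; cream cheese: 5103 g

Scaling factor: 50/15 = 10/3.
olive oil: 2.5 pint × 10/3 × 2 cup/pint × 216 g/cup = 3600 g
milk: 30 g × 10/3 ÷ 245 g/cup × 16 tbsp/cup ≈ 7 tbsp
butter: 175 g × 10/3 ÷ 28.35 g/oz ≈ 21 oz
all-purpose flour: 12 oz × 10/3 × 28.35 g/oz = 1134 g
cream cheese: (3 lb + 6 oz = 3.375 lb) × 10/3 × 16 oz/lb × 28.35 g/oz = 5103 g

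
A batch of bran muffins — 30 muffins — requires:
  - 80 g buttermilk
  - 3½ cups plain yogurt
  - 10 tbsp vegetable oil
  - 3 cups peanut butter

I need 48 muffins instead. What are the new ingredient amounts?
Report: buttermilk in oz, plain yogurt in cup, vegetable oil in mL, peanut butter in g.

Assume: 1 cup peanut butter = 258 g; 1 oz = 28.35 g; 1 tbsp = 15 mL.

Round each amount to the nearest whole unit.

Scaling factor: 48/30 = 8/5 = 1.6.
buttermilk: 80 g × 8/5 ÷ 28.35 g/oz ≈ 5 oz
plain yogurt: 3.5 cup × 8/5 ≈ 6 cup
vegetable oil: 10 tbsp × 8/5 × 15 mL/tbsp = 240 mL
peanut butter: 3 cup × 8/5 × 258 g/cup ≈ 1238 g

buttermilk: 5 oz; plain yogurt: 6 cup; vegetable oil: 240 mL; peanut butter: 1238 g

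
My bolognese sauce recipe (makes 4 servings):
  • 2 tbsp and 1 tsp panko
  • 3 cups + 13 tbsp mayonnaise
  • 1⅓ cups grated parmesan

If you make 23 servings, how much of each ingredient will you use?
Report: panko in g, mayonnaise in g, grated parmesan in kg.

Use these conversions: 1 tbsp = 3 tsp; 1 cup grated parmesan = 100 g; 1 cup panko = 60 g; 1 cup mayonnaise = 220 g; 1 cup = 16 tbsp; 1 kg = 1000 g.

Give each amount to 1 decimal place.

Scaling factor: 23/4 = 5.75.
panko: (2 tbsp + 1 tsp = 7/3 tbsp) × 23/4 ÷ 16 tbsp/cup × 60 g/cup ≈ 50.3 g
mayonnaise: (3 cup + 13 tbsp = 3.8125 cup) × 23/4 × 220 g/cup ≈ 4822.8 g
grated parmesan: 4/3 cup × 23/4 × 100 g/cup ÷ 1000 g/kg ≈ 0.8 kg

panko: 50.3 g; mayonnaise: 4822.8 g; grated parmesan: 0.8 kg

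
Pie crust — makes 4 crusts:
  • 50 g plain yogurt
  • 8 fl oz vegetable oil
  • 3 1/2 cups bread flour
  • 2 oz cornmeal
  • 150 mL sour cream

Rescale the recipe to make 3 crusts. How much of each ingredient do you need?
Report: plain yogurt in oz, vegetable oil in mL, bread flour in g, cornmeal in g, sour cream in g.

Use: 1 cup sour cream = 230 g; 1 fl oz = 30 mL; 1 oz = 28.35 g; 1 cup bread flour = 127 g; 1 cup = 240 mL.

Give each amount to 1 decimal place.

Scaling factor: 3/4 = 0.75.
plain yogurt: 50 g × 3/4 ÷ 28.35 g/oz ≈ 1.3 oz
vegetable oil: 8 fl oz × 3/4 × 30 mL/fl oz = 180.0 mL
bread flour: 3.5 cup × 3/4 × 127 g/cup ≈ 333.4 g
cornmeal: 2 oz × 3/4 × 28.35 g/oz ≈ 42.5 g
sour cream: 150 mL × 3/4 ÷ 240 mL/cup × 230 g/cup ≈ 107.8 g

plain yogurt: 1.3 oz; vegetable oil: 180.0 mL; bread flour: 333.4 g; cornmeal: 42.5 g; sour cream: 107.8 g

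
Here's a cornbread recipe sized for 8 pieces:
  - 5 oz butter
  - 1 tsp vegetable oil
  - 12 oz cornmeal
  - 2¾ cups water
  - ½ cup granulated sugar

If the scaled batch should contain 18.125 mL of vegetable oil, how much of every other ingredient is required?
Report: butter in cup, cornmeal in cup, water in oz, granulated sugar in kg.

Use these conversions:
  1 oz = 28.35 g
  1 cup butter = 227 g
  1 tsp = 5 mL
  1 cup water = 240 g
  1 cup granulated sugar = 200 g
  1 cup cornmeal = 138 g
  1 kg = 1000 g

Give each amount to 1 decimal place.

The original recipe has 5 mL of vegetable oil, so the scaling factor is 18.125 ÷ 5 = 29/8 = 3.625.
butter: 5 oz × 29/8 × 28.35 g/oz ÷ 227 g/cup ≈ 2.3 cup
cornmeal: 12 oz × 29/8 × 28.35 g/oz ÷ 138 g/cup ≈ 8.9 cup
water: 2.75 cup × 29/8 × 240 g/cup ÷ 28.35 g/oz ≈ 84.4 oz
granulated sugar: 0.5 cup × 29/8 × 200 g/cup ÷ 1000 g/kg ≈ 0.4 kg

butter: 2.3 cup; cornmeal: 8.9 cup; water: 84.4 oz; granulated sugar: 0.4 kg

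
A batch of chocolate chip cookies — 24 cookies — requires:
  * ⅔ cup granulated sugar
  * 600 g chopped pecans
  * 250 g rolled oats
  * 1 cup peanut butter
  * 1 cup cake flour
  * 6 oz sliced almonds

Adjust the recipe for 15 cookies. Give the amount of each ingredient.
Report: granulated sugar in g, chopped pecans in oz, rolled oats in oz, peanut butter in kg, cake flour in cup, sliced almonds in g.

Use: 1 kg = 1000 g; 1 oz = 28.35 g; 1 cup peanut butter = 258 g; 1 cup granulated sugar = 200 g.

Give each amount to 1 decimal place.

granulated sugar: 83.3 g; chopped pecans: 13.2 oz; rolled oats: 5.5 oz; peanut butter: 0.2 kg; cake flour: 0.6 cup; sliced almonds: 106.3 g

Scaling factor: 15/24 = 5/8 = 0.625.
granulated sugar: 2/3 cup × 5/8 × 200 g/cup ≈ 83.3 g
chopped pecans: 600 g × 5/8 ÷ 28.35 g/oz ≈ 13.2 oz
rolled oats: 250 g × 5/8 ÷ 28.35 g/oz ≈ 5.5 oz
peanut butter: 1 cup × 5/8 × 258 g/cup ÷ 1000 g/kg ≈ 0.2 kg
cake flour: 1 cup × 5/8 ≈ 0.6 cup
sliced almonds: 6 oz × 5/8 × 28.35 g/oz ≈ 106.3 g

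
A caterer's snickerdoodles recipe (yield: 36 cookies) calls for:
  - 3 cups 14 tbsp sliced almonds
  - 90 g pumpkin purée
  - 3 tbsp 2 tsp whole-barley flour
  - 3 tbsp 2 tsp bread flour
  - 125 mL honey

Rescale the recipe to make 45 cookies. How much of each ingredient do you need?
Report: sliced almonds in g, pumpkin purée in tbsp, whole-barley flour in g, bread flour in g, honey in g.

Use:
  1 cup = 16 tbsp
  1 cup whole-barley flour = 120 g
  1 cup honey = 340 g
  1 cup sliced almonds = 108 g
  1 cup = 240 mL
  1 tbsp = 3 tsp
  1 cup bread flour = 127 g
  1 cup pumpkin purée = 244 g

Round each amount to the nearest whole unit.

Scaling factor: 45/36 = 5/4 = 1.25.
sliced almonds: (3 cup + 14 tbsp = 3.875 cup) × 5/4 × 108 g/cup ≈ 523 g
pumpkin purée: 90 g × 5/4 ÷ 244 g/cup × 16 tbsp/cup ≈ 7 tbsp
whole-barley flour: (3 tbsp + 2 tsp = 11/3 tbsp) × 5/4 ÷ 16 tbsp/cup × 120 g/cup ≈ 34 g
bread flour: (3 tbsp + 2 tsp = 11/3 tbsp) × 5/4 ÷ 16 tbsp/cup × 127 g/cup ≈ 36 g
honey: 125 mL × 5/4 ÷ 240 mL/cup × 340 g/cup ≈ 221 g

sliced almonds: 523 g; pumpkin purée: 7 tbsp; whole-barley flour: 34 g; bread flour: 36 g; honey: 221 g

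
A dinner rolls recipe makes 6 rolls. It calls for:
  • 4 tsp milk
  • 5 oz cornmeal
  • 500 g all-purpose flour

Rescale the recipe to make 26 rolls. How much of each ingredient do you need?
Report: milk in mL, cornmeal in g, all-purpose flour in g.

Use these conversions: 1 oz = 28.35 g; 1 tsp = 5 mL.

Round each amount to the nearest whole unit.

milk: 87 mL; cornmeal: 614 g; all-purpose flour: 2167 g

Scaling factor: 26/6 = 13/3.
milk: 4 tsp × 13/3 × 5 mL/tsp ≈ 87 mL
cornmeal: 5 oz × 13/3 × 28.35 g/oz ≈ 614 g
all-purpose flour: 500 g × 13/3 ≈ 2167 g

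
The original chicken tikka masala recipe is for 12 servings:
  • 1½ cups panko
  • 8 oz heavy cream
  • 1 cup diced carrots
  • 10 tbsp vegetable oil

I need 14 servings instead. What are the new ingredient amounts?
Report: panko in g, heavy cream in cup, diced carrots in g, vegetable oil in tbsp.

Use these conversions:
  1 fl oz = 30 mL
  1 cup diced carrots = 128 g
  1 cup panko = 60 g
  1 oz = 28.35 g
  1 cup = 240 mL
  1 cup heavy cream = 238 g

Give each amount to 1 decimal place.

panko: 105.0 g; heavy cream: 1.1 cup; diced carrots: 149.3 g; vegetable oil: 11.7 tbsp

Scaling factor: 14/12 = 7/6.
panko: 1.5 cup × 7/6 × 60 g/cup = 105.0 g
heavy cream: 8 oz × 7/6 × 28.35 g/oz ÷ 238 g/cup ≈ 1.1 cup
diced carrots: 1 cup × 7/6 × 128 g/cup ≈ 149.3 g
vegetable oil: 10 tbsp × 7/6 ≈ 11.7 tbsp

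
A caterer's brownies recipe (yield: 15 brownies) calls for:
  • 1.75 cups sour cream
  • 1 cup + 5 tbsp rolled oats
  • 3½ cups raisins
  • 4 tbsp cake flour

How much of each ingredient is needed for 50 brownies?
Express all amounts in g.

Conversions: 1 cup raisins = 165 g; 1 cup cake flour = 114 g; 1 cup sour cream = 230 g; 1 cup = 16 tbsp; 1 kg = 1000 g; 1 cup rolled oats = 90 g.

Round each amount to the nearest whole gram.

sour cream: 1342 g; rolled oats: 394 g; raisins: 1925 g; cake flour: 95 g

Scaling factor: 50/15 = 10/3.
sour cream: 1.75 cup × 10/3 × 230 g/cup ≈ 1342 g
rolled oats: (1 cup + 5 tbsp = 1.3125 cup) × 10/3 × 90 g/cup ≈ 394 g
raisins: 3.5 cup × 10/3 × 165 g/cup = 1925 g
cake flour: 4 tbsp × 10/3 ÷ 16 tbsp/cup × 114 g/cup = 95 g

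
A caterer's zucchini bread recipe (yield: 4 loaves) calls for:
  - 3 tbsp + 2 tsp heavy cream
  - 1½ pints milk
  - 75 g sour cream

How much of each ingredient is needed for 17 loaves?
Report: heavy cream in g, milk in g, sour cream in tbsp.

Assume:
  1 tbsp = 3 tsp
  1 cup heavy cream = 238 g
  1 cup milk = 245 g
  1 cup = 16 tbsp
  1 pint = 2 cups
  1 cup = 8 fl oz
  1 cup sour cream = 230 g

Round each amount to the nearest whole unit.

heavy cream: 232 g; milk: 3124 g; sour cream: 22 tbsp

Scaling factor: 17/4 = 4.25.
heavy cream: (3 tbsp + 2 tsp = 11/3 tbsp) × 17/4 ÷ 16 tbsp/cup × 238 g/cup ≈ 232 g
milk: 1.5 pint × 17/4 × 2 cup/pint × 245 g/cup ≈ 3124 g
sour cream: 75 g × 17/4 ÷ 230 g/cup × 16 tbsp/cup ≈ 22 tbsp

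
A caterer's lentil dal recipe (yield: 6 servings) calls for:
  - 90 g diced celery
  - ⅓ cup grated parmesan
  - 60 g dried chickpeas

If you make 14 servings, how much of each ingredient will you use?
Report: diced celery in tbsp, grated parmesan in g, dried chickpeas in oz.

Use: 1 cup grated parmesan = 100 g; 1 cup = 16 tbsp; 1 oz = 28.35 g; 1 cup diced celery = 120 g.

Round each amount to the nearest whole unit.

diced celery: 28 tbsp; grated parmesan: 78 g; dried chickpeas: 5 oz

Scaling factor: 14/6 = 7/3.
diced celery: 90 g × 7/3 ÷ 120 g/cup × 16 tbsp/cup = 28 tbsp
grated parmesan: 1/3 cup × 7/3 × 100 g/cup ≈ 78 g
dried chickpeas: 60 g × 7/3 ÷ 28.35 g/oz ≈ 5 oz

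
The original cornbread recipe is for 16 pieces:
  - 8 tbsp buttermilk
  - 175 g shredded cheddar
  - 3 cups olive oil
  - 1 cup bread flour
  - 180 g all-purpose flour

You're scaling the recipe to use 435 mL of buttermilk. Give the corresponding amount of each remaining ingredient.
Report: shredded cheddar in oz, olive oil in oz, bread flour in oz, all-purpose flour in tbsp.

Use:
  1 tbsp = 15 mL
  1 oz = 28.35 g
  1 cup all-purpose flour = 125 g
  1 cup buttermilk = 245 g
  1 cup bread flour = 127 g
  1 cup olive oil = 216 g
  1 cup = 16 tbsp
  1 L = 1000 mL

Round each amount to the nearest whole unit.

The original recipe has 120 mL of buttermilk, so the scaling factor is 435 ÷ 120 = 29/8 = 3.625.
shredded cheddar: 175 g × 29/8 ÷ 28.35 g/oz ≈ 22 oz
olive oil: 3 cup × 29/8 × 216 g/cup ÷ 28.35 g/oz ≈ 83 oz
bread flour: 1 cup × 29/8 × 127 g/cup ÷ 28.35 g/oz ≈ 16 oz
all-purpose flour: 180 g × 29/8 ÷ 125 g/cup × 16 tbsp/cup ≈ 84 tbsp

shredded cheddar: 22 oz; olive oil: 83 oz; bread flour: 16 oz; all-purpose flour: 84 tbsp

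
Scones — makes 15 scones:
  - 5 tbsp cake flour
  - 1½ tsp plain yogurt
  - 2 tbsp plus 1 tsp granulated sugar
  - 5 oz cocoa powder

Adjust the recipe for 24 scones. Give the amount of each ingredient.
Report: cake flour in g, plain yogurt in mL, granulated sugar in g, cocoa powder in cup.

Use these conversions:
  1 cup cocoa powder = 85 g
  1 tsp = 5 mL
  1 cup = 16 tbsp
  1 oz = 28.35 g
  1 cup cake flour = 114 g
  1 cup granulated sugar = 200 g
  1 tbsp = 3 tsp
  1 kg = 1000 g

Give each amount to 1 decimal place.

cake flour: 57.0 g; plain yogurt: 12.0 mL; granulated sugar: 46.7 g; cocoa powder: 2.7 cup

Scaling factor: 24/15 = 8/5 = 1.6.
cake flour: 5 tbsp × 8/5 ÷ 16 tbsp/cup × 114 g/cup = 57.0 g
plain yogurt: 1.5 tsp × 8/5 × 5 mL/tsp = 12.0 mL
granulated sugar: (2 tbsp + 1 tsp = 7/3 tbsp) × 8/5 ÷ 16 tbsp/cup × 200 g/cup ≈ 46.7 g
cocoa powder: 5 oz × 8/5 × 28.35 g/oz ÷ 85 g/cup ≈ 2.7 cup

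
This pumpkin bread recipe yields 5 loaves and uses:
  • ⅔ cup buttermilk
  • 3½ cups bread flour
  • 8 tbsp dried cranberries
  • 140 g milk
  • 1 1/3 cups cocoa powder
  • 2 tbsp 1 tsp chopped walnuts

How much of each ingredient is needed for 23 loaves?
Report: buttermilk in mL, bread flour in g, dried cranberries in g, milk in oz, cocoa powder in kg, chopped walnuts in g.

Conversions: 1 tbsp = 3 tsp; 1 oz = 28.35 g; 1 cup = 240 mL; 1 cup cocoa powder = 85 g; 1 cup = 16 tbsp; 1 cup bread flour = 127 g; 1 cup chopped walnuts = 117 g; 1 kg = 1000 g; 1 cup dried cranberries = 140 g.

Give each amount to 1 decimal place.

buttermilk: 736.0 mL; bread flour: 2044.7 g; dried cranberries: 322.0 g; milk: 22.7 oz; cocoa powder: 0.5 kg; chopped walnuts: 78.5 g

Scaling factor: 23/5 = 4.6.
buttermilk: 2/3 cup × 23/5 × 240 mL/cup = 736.0 mL
bread flour: 3.5 cup × 23/5 × 127 g/cup = 2044.7 g
dried cranberries: 8 tbsp × 23/5 ÷ 16 tbsp/cup × 140 g/cup = 322.0 g
milk: 140 g × 23/5 ÷ 28.35 g/oz ≈ 22.7 oz
cocoa powder: 4/3 cup × 23/5 × 85 g/cup ÷ 1000 g/kg ≈ 0.5 kg
chopped walnuts: (2 tbsp + 1 tsp = 7/3 tbsp) × 23/5 ÷ 16 tbsp/cup × 117 g/cup ≈ 78.5 g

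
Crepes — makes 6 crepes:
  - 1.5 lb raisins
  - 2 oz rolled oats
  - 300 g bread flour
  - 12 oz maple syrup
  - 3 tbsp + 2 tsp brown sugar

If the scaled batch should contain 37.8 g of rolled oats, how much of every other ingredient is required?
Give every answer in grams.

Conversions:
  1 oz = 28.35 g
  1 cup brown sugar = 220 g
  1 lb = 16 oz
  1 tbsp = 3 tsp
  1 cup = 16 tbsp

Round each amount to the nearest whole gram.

The original recipe has 56.7 g of rolled oats, so the scaling factor is 37.8 ÷ 56.7 = 2/3.
raisins: 1.5 lb × 2/3 × 16 oz/lb × 28.35 g/oz ≈ 454 g
bread flour: 300 g × 2/3 = 200 g
maple syrup: 12 oz × 2/3 × 28.35 g/oz ≈ 227 g
brown sugar: (3 tbsp + 2 tsp = 11/3 tbsp) × 2/3 ÷ 16 tbsp/cup × 220 g/cup ≈ 34 g

raisins: 454 g; bread flour: 200 g; maple syrup: 227 g; brown sugar: 34 g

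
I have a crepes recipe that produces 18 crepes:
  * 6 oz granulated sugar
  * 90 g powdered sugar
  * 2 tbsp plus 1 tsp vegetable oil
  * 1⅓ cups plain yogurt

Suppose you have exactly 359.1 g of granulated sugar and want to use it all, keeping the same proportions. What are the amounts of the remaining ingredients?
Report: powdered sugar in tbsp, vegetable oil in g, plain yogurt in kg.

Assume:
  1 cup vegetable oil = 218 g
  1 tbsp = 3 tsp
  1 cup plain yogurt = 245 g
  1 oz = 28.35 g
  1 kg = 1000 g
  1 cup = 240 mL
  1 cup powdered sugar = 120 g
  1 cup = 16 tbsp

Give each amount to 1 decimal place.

powdered sugar: 25.3 tbsp; vegetable oil: 67.1 g; plain yogurt: 0.7 kg

The original recipe has 170.1 g of granulated sugar, so the scaling factor is 359.1 ÷ 170.1 = 19/9.
powdered sugar: 90 g × 19/9 ÷ 120 g/cup × 16 tbsp/cup ≈ 25.3 tbsp
vegetable oil: (2 tbsp + 1 tsp = 7/3 tbsp) × 19/9 ÷ 16 tbsp/cup × 218 g/cup ≈ 67.1 g
plain yogurt: 4/3 cup × 19/9 × 245 g/cup ÷ 1000 g/kg ≈ 0.7 kg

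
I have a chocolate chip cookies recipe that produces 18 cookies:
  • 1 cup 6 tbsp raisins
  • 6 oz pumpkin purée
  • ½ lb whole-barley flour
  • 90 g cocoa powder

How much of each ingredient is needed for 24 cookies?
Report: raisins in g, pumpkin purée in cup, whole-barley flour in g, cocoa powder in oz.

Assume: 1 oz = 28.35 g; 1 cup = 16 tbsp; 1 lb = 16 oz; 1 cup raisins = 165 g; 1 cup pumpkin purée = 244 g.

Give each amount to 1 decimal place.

Scaling factor: 24/18 = 4/3.
raisins: (1 cup + 6 tbsp = 1.375 cup) × 4/3 × 165 g/cup = 302.5 g
pumpkin purée: 6 oz × 4/3 × 28.35 g/oz ÷ 244 g/cup ≈ 0.9 cup
whole-barley flour: 0.5 lb × 4/3 × 16 oz/lb × 28.35 g/oz = 302.4 g
cocoa powder: 90 g × 4/3 ÷ 28.35 g/oz ≈ 4.2 oz

raisins: 302.5 g; pumpkin purée: 0.9 cup; whole-barley flour: 302.4 g; cocoa powder: 4.2 oz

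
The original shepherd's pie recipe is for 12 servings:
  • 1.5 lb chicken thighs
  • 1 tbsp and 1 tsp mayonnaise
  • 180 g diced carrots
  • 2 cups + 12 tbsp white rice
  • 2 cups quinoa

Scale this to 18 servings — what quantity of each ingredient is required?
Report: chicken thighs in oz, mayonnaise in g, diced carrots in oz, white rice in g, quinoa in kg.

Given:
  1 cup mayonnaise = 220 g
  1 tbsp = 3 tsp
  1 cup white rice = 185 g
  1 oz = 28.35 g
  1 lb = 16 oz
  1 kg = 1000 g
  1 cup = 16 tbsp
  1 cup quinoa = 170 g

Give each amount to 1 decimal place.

chicken thighs: 36.0 oz; mayonnaise: 27.5 g; diced carrots: 9.5 oz; white rice: 763.1 g; quinoa: 0.5 kg

Scaling factor: 18/12 = 3/2 = 1.5.
chicken thighs: 1.5 lb × 3/2 × 16 oz/lb = 36.0 oz
mayonnaise: (1 tbsp + 1 tsp = 4/3 tbsp) × 3/2 ÷ 16 tbsp/cup × 220 g/cup = 27.5 g
diced carrots: 180 g × 3/2 ÷ 28.35 g/oz ≈ 9.5 oz
white rice: (2 cup + 12 tbsp = 2.75 cup) × 3/2 × 185 g/cup ≈ 763.1 g
quinoa: 2 cup × 3/2 × 170 g/cup ÷ 1000 g/kg ≈ 0.5 kg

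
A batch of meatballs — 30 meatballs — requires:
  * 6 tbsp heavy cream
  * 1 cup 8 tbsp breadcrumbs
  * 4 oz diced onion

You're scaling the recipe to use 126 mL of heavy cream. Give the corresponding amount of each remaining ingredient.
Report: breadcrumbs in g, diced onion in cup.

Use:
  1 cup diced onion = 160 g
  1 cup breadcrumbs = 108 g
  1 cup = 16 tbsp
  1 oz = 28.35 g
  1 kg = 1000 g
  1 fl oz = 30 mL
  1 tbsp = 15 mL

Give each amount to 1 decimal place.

breadcrumbs: 226.8 g; diced onion: 1.0 cup

The original recipe has 90 mL of heavy cream, so the scaling factor is 126 ÷ 90 = 7/5 = 1.4.
breadcrumbs: (1 cup + 8 tbsp = 1.5 cup) × 7/5 × 108 g/cup = 226.8 g
diced onion: 4 oz × 7/5 × 28.35 g/oz ÷ 160 g/cup ≈ 1.0 cup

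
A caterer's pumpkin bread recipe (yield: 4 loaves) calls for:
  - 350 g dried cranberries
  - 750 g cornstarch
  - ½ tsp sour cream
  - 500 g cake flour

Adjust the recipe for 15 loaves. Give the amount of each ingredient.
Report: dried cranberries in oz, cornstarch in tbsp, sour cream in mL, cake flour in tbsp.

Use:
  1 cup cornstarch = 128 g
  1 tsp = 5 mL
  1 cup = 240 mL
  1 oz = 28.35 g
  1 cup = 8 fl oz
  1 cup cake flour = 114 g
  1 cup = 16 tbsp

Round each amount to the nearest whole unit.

Scaling factor: 15/4 = 3.75.
dried cranberries: 350 g × 15/4 ÷ 28.35 g/oz ≈ 46 oz
cornstarch: 750 g × 15/4 ÷ 128 g/cup × 16 tbsp/cup ≈ 352 tbsp
sour cream: 0.5 tsp × 15/4 × 5 mL/tsp ≈ 9 mL
cake flour: 500 g × 15/4 ÷ 114 g/cup × 16 tbsp/cup ≈ 263 tbsp

dried cranberries: 46 oz; cornstarch: 352 tbsp; sour cream: 9 mL; cake flour: 263 tbsp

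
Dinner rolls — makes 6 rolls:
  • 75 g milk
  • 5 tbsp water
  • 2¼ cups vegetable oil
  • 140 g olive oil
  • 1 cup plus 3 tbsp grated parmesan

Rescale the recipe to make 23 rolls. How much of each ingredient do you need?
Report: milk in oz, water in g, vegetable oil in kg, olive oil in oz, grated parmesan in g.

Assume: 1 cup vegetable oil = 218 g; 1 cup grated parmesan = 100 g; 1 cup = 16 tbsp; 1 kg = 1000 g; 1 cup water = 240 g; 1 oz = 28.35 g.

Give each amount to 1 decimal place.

milk: 10.1 oz; water: 287.5 g; vegetable oil: 1.9 kg; olive oil: 18.9 oz; grated parmesan: 455.2 g

Scaling factor: 23/6.
milk: 75 g × 23/6 ÷ 28.35 g/oz ≈ 10.1 oz
water: 5 tbsp × 23/6 ÷ 16 tbsp/cup × 240 g/cup = 287.5 g
vegetable oil: 2.25 cup × 23/6 × 218 g/cup ÷ 1000 g/kg ≈ 1.9 kg
olive oil: 140 g × 23/6 ÷ 28.35 g/oz ≈ 18.9 oz
grated parmesan: (1 cup + 3 tbsp = 1.1875 cup) × 23/6 × 100 g/cup ≈ 455.2 g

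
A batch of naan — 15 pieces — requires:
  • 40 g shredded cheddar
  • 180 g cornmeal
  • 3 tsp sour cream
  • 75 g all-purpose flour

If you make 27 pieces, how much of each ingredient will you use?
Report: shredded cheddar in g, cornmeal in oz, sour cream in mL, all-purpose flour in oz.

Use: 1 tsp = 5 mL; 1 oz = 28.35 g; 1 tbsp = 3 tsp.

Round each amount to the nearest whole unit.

Scaling factor: 27/15 = 9/5 = 1.8.
shredded cheddar: 40 g × 9/5 = 72 g
cornmeal: 180 g × 9/5 ÷ 28.35 g/oz ≈ 11 oz
sour cream: 3 tsp × 9/5 × 5 mL/tsp = 27 mL
all-purpose flour: 75 g × 9/5 ÷ 28.35 g/oz ≈ 5 oz

shredded cheddar: 72 g; cornmeal: 11 oz; sour cream: 27 mL; all-purpose flour: 5 oz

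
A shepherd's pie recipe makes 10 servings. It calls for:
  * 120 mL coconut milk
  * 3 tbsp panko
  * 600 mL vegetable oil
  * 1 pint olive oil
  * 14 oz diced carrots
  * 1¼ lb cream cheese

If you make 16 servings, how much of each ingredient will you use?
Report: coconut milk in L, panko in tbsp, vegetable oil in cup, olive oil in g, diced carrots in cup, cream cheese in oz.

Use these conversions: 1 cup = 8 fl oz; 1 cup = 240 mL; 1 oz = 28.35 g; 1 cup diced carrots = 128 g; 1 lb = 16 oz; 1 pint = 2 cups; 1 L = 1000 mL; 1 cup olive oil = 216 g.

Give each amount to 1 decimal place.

coconut milk: 0.2 L; panko: 4.8 tbsp; vegetable oil: 4.0 cup; olive oil: 691.2 g; diced carrots: 5.0 cup; cream cheese: 32.0 oz

Scaling factor: 16/10 = 8/5 = 1.6.
coconut milk: 120 mL × 8/5 ÷ 1000 mL/L ≈ 0.2 L
panko: 3 tbsp × 8/5 = 4.8 tbsp
vegetable oil: 600 mL × 8/5 ÷ 240 mL/cup = 4.0 cup
olive oil: 1 pint × 8/5 × 2 cup/pint × 216 g/cup = 691.2 g
diced carrots: 14 oz × 8/5 × 28.35 g/oz ÷ 128 g/cup ≈ 5.0 cup
cream cheese: 1.25 lb × 8/5 × 16 oz/lb = 32.0 oz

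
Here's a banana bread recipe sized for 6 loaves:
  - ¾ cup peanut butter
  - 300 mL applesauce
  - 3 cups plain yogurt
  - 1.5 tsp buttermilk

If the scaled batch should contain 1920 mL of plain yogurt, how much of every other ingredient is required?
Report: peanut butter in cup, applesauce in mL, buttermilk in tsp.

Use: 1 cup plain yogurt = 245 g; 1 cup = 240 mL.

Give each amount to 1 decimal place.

peanut butter: 2.0 cup; applesauce: 800.0 mL; buttermilk: 4.0 tsp

The original recipe has 720 mL of plain yogurt, so the scaling factor is 1920 ÷ 720 = 8/3.
peanut butter: 0.75 cup × 8/3 = 2.0 cup
applesauce: 300 mL × 8/3 = 800.0 mL
buttermilk: 1.5 tsp × 8/3 = 4.0 tsp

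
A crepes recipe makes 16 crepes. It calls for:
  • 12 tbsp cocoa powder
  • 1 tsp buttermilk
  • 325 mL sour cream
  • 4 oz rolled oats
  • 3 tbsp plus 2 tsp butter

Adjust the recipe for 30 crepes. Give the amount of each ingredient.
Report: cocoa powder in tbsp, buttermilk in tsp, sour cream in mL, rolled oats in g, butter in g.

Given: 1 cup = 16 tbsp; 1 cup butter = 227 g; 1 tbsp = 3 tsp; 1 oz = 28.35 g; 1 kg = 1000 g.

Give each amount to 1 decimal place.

Scaling factor: 30/16 = 15/8 = 1.875.
cocoa powder: 12 tbsp × 15/8 = 22.5 tbsp
buttermilk: 1 tsp × 15/8 ≈ 1.9 tsp
sour cream: 325 mL × 15/8 ≈ 609.4 mL
rolled oats: 4 oz × 15/8 × 28.35 g/oz ≈ 212.6 g
butter: (3 tbsp + 2 tsp = 11/3 tbsp) × 15/8 ÷ 16 tbsp/cup × 227 g/cup ≈ 97.5 g

cocoa powder: 22.5 tbsp; buttermilk: 1.9 tsp; sour cream: 609.4 mL; rolled oats: 212.6 g; butter: 97.5 g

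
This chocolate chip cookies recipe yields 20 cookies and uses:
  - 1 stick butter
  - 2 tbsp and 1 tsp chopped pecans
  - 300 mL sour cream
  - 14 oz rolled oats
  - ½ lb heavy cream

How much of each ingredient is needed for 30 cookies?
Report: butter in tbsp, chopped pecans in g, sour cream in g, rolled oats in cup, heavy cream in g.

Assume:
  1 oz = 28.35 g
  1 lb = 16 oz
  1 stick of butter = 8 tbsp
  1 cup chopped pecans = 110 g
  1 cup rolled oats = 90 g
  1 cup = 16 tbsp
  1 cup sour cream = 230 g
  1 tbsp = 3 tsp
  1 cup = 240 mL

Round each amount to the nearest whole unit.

Scaling factor: 30/20 = 3/2 = 1.5.
butter: 1 stick × 3/2 × 8 tbsp/stick = 12 tbsp
chopped pecans: (2 tbsp + 1 tsp = 7/3 tbsp) × 3/2 ÷ 16 tbsp/cup × 110 g/cup ≈ 24 g
sour cream: 300 mL × 3/2 ÷ 240 mL/cup × 230 g/cup ≈ 431 g
rolled oats: 14 oz × 3/2 × 28.35 g/oz ÷ 90 g/cup ≈ 7 cup
heavy cream: 0.5 lb × 3/2 × 16 oz/lb × 28.35 g/oz ≈ 340 g

butter: 12 tbsp; chopped pecans: 24 g; sour cream: 431 g; rolled oats: 7 cup; heavy cream: 340 g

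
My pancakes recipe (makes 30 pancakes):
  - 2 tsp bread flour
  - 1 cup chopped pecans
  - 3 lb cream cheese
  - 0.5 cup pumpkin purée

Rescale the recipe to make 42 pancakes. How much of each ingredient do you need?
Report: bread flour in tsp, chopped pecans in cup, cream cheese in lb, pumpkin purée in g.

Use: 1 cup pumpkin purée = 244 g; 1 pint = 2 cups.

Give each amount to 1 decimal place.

Scaling factor: 42/30 = 7/5 = 1.4.
bread flour: 2 tsp × 7/5 = 2.8 tsp
chopped pecans: 1 cup × 7/5 = 1.4 cup
cream cheese: 3 lb × 7/5 = 4.2 lb
pumpkin purée: 0.5 cup × 7/5 × 244 g/cup = 170.8 g

bread flour: 2.8 tsp; chopped pecans: 1.4 cup; cream cheese: 4.2 lb; pumpkin purée: 170.8 g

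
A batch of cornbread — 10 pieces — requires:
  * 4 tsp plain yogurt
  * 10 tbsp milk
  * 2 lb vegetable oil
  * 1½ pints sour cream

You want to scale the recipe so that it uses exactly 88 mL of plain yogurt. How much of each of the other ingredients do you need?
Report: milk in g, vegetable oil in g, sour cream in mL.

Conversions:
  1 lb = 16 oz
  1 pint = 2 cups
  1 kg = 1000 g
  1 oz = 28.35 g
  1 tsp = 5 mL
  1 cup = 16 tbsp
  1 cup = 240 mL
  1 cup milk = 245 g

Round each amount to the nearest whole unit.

The original recipe has 20 mL of plain yogurt, so the scaling factor is 88 ÷ 20 = 22/5 = 4.4.
milk: 10 tbsp × 22/5 ÷ 16 tbsp/cup × 245 g/cup ≈ 674 g
vegetable oil: 2 lb × 22/5 × 16 oz/lb × 28.35 g/oz ≈ 3992 g
sour cream: 1.5 pint × 22/5 × 2 cup/pint × 240 mL/cup = 3168 mL

milk: 674 g; vegetable oil: 3992 g; sour cream: 3168 mL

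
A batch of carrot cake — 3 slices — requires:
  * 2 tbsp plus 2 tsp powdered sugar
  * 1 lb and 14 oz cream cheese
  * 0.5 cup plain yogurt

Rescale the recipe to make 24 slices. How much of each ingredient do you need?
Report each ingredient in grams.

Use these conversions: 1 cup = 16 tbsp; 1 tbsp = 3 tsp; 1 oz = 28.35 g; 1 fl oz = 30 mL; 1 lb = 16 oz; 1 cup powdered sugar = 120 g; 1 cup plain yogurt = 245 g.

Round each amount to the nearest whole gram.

Scaling factor: 24/3 = 8.
powdered sugar: (2 tbsp + 2 tsp = 8/3 tbsp) × 8 ÷ 16 tbsp/cup × 120 g/cup = 160 g
cream cheese: (1 lb + 14 oz = 1.875 lb) × 8 × 16 oz/lb × 28.35 g/oz = 6804 g
plain yogurt: 0.5 cup × 8 × 245 g/cup = 980 g

powdered sugar: 160 g; cream cheese: 6804 g; plain yogurt: 980 g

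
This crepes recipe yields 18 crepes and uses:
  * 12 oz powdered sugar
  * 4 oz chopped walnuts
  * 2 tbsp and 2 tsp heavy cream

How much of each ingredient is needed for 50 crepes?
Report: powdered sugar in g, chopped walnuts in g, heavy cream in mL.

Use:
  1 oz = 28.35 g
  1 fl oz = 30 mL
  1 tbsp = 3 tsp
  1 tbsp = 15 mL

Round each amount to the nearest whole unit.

powdered sugar: 945 g; chopped walnuts: 315 g; heavy cream: 111 mL

Scaling factor: 50/18 = 25/9.
powdered sugar: 12 oz × 25/9 × 28.35 g/oz = 945 g
chopped walnuts: 4 oz × 25/9 × 28.35 g/oz = 315 g
heavy cream: (2 tbsp + 2 tsp = 8/3 tbsp) × 25/9 × 15 mL/tbsp ≈ 111 mL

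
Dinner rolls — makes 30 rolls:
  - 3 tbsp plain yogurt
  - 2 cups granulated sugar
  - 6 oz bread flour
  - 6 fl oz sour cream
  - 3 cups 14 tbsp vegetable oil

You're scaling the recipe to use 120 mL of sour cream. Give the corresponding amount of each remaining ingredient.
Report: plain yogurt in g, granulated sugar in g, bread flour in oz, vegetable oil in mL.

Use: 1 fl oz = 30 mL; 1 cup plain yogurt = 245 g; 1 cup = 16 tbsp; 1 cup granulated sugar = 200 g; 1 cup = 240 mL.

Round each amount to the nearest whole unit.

plain yogurt: 31 g; granulated sugar: 267 g; bread flour: 4 oz; vegetable oil: 620 mL

The original recipe has 180 mL of sour cream, so the scaling factor is 120 ÷ 180 = 2/3.
plain yogurt: 3 tbsp × 2/3 ÷ 16 tbsp/cup × 245 g/cup ≈ 31 g
granulated sugar: 2 cup × 2/3 × 200 g/cup ≈ 267 g
bread flour: 6 oz × 2/3 = 4 oz
vegetable oil: (3 cup + 14 tbsp = 3.875 cup) × 2/3 × 240 mL/cup = 620 mL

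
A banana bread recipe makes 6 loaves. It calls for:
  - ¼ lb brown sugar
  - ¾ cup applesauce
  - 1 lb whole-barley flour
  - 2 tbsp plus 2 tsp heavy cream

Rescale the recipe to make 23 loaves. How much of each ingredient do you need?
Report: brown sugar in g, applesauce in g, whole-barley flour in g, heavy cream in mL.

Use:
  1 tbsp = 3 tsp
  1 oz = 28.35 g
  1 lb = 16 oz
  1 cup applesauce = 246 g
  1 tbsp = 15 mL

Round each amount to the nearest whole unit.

brown sugar: 435 g; applesauce: 707 g; whole-barley flour: 1739 g; heavy cream: 153 mL

Scaling factor: 23/6.
brown sugar: 0.25 lb × 23/6 × 16 oz/lb × 28.35 g/oz ≈ 435 g
applesauce: 0.75 cup × 23/6 × 246 g/cup ≈ 707 g
whole-barley flour: 1 lb × 23/6 × 16 oz/lb × 28.35 g/oz ≈ 1739 g
heavy cream: (2 tbsp + 2 tsp = 8/3 tbsp) × 23/6 × 15 mL/tbsp ≈ 153 mL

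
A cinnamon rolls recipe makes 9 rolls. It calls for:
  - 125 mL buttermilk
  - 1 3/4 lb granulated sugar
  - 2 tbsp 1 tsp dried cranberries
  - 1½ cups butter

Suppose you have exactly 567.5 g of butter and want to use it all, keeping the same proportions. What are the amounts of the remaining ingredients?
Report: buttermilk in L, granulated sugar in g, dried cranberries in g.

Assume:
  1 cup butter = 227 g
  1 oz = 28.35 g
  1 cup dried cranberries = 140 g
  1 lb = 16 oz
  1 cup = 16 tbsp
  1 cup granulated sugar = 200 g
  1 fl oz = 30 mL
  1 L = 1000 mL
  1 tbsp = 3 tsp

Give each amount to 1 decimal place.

buttermilk: 0.2 L; granulated sugar: 1323.0 g; dried cranberries: 34.0 g

The original recipe has 340.5 g of butter, so the scaling factor is 567.5 ÷ 340.5 = 5/3.
buttermilk: 125 mL × 5/3 ÷ 1000 mL/L ≈ 0.2 L
granulated sugar: 1.75 lb × 5/3 × 16 oz/lb × 28.35 g/oz = 1323.0 g
dried cranberries: (2 tbsp + 1 tsp = 7/3 tbsp) × 5/3 ÷ 16 tbsp/cup × 140 g/cup ≈ 34.0 g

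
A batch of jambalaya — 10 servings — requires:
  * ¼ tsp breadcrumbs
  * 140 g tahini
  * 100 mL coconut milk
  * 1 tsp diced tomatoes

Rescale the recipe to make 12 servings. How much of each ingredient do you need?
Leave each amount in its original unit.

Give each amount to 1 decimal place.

breadcrumbs: 0.3 tsp; tahini: 168.0 g; coconut milk: 120.0 mL; diced tomatoes: 1.2 tsp

Scaling factor: 12/10 = 6/5 = 1.2.
breadcrumbs: 0.25 tsp × 6/5 = 0.3 tsp
tahini: 140 g × 6/5 = 168.0 g
coconut milk: 100 mL × 6/5 = 120.0 mL
diced tomatoes: 1 tsp × 6/5 = 1.2 tsp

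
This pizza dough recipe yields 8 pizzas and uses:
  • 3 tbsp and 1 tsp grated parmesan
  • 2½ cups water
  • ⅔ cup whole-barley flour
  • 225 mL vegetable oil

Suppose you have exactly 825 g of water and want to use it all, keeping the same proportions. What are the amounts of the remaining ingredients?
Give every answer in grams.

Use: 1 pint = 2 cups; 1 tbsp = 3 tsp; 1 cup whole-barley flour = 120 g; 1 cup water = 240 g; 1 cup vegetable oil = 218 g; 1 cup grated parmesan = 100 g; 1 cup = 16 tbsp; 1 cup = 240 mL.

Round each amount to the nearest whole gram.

The original recipe has 600 g of water, so the scaling factor is 825 ÷ 600 = 11/8 = 1.375.
grated parmesan: (3 tbsp + 1 tsp = 10/3 tbsp) × 11/8 ÷ 16 tbsp/cup × 100 g/cup ≈ 29 g
whole-barley flour: 2/3 cup × 11/8 × 120 g/cup = 110 g
vegetable oil: 225 mL × 11/8 ÷ 240 mL/cup × 218 g/cup ≈ 281 g

grated parmesan: 29 g; whole-barley flour: 110 g; vegetable oil: 281 g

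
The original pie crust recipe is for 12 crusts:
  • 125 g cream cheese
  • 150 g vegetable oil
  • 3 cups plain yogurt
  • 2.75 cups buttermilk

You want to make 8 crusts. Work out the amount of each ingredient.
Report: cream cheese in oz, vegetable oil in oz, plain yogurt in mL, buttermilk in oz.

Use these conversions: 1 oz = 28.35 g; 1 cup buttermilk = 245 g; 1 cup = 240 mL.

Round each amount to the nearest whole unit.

cream cheese: 3 oz; vegetable oil: 4 oz; plain yogurt: 480 mL; buttermilk: 16 oz

Scaling factor: 8/12 = 2/3.
cream cheese: 125 g × 2/3 ÷ 28.35 g/oz ≈ 3 oz
vegetable oil: 150 g × 2/3 ÷ 28.35 g/oz ≈ 4 oz
plain yogurt: 3 cup × 2/3 × 240 mL/cup = 480 mL
buttermilk: 2.75 cup × 2/3 × 245 g/cup ÷ 28.35 g/oz ≈ 16 oz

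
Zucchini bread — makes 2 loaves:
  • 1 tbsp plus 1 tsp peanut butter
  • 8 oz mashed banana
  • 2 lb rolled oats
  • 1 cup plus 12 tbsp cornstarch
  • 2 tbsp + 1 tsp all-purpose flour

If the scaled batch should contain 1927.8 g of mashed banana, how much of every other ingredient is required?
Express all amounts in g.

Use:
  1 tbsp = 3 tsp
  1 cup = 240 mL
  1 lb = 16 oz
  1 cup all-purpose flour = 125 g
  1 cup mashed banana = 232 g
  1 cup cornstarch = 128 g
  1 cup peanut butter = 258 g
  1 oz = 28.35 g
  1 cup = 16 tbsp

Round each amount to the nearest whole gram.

The original recipe has 226.8 g of mashed banana, so the scaling factor is 1927.8 ÷ 226.8 = 17/2 = 8.5.
peanut butter: (1 tbsp + 1 tsp = 4/3 tbsp) × 17/2 ÷ 16 tbsp/cup × 258 g/cup ≈ 183 g
rolled oats: 2 lb × 17/2 × 16 oz/lb × 28.35 g/oz ≈ 7711 g
cornstarch: (1 cup + 12 tbsp = 1.75 cup) × 17/2 × 128 g/cup = 1904 g
all-purpose flour: (2 tbsp + 1 tsp = 7/3 tbsp) × 17/2 ÷ 16 tbsp/cup × 125 g/cup ≈ 155 g

peanut butter: 183 g; rolled oats: 7711 g; cornstarch: 1904 g; all-purpose flour: 155 g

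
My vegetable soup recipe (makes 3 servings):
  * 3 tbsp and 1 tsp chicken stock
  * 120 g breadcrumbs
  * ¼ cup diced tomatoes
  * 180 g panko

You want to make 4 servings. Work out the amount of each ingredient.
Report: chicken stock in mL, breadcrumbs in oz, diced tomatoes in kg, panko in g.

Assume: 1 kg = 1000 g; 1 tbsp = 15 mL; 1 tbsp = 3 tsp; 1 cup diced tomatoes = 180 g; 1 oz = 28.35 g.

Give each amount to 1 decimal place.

Scaling factor: 4/3.
chicken stock: (3 tbsp + 1 tsp = 10/3 tbsp) × 4/3 × 15 mL/tbsp ≈ 66.7 mL
breadcrumbs: 120 g × 4/3 ÷ 28.35 g/oz ≈ 5.6 oz
diced tomatoes: 0.25 cup × 4/3 × 180 g/cup ÷ 1000 g/kg ≈ 0.1 kg
panko: 180 g × 4/3 = 240.0 g

chicken stock: 66.7 mL; breadcrumbs: 5.6 oz; diced tomatoes: 0.1 kg; panko: 240.0 g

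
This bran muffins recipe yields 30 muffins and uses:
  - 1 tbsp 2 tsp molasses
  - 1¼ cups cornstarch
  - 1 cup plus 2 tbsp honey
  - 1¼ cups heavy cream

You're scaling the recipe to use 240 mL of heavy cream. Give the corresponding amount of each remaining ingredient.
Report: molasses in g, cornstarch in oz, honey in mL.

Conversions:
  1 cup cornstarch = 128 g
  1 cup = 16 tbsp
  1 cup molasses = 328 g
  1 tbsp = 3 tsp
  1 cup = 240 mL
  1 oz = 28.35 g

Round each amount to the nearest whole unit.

molasses: 27 g; cornstarch: 5 oz; honey: 216 mL

The original recipe has 300 mL of heavy cream, so the scaling factor is 240 ÷ 300 = 4/5 = 0.8.
molasses: (1 tbsp + 2 tsp = 5/3 tbsp) × 4/5 ÷ 16 tbsp/cup × 328 g/cup ≈ 27 g
cornstarch: 1.25 cup × 4/5 × 128 g/cup ÷ 28.35 g/oz ≈ 5 oz
honey: (1 cup + 2 tbsp = 1.125 cup) × 4/5 × 240 mL/cup = 216 mL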